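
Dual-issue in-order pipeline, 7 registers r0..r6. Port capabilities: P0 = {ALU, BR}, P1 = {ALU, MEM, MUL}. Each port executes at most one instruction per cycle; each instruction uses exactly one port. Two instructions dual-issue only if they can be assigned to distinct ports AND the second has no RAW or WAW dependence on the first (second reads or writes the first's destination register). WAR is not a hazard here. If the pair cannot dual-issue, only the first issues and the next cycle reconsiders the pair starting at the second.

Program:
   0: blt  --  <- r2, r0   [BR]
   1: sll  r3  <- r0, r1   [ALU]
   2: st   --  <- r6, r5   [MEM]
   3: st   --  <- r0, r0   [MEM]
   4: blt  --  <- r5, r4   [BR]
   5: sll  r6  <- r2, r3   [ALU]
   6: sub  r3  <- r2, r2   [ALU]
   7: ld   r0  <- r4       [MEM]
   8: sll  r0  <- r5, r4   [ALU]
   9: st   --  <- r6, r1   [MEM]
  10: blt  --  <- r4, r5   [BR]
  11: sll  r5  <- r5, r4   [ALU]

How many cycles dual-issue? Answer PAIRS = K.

PAIRS = 5

0. blt sll @i0/i1  | dual
1. st @i2  | no-port MEM/MEM
2. st blt @i3/i4  | dual
3. sll sub @i5/i6  | dual
4. ld @i7  | WAW r0
5. sll st @i8/i9  | dual
6. blt sll @i10/i11  | dual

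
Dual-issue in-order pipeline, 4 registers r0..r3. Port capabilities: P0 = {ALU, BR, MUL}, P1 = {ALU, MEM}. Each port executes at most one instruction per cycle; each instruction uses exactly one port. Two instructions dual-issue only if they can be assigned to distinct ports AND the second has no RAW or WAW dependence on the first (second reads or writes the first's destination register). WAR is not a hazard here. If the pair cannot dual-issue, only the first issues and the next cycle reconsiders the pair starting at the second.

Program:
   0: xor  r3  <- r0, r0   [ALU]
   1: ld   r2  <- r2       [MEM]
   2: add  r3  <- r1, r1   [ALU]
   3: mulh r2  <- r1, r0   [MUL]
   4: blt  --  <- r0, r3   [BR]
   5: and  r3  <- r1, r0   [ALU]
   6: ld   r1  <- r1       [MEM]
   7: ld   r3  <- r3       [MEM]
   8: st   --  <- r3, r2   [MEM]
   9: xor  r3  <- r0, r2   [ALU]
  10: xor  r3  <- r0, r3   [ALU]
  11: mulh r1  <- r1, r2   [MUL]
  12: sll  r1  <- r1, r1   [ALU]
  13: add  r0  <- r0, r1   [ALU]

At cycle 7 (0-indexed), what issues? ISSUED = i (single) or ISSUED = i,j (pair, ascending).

ISSUED = 12

0. xor+ld @i0+i1  | pair
1. add+mulh @i2+i3  | pair
2. blt+and @i4+i5  | pair
3. ld @i6  | no-port MEM/MEM
4. ld @i7  | no-port MEM/MEM
5. st+xor @i8+i9  | pair
6. xor+mulh @i10+i11  | pair
7. sll @i12  | RAW r1
8. add @i13  | tail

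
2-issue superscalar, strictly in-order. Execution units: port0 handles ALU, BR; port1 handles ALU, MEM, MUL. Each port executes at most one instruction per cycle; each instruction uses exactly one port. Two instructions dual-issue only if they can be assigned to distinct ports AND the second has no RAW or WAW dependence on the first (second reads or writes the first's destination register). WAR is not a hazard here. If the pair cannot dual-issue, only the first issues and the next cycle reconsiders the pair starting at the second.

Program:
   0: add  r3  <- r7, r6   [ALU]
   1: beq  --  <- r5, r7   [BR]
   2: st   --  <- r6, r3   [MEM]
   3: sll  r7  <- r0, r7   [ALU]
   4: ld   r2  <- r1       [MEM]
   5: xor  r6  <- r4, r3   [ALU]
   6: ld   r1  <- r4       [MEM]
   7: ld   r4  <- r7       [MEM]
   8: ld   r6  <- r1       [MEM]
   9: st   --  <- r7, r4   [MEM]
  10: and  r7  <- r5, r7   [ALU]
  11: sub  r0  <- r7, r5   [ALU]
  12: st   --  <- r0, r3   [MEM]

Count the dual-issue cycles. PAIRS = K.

  cy0 -> i0+i1 (add;beq) dual
  cy1 -> i2+i3 (st;sll) dual
  cy2 -> i4+i5 (ld;xor) dual
  cy3 -> i6 (ld) no-port MEM/MEM
  cy4 -> i7 (ld) no-port MEM/MEM
  cy5 -> i8 (ld) no-port MEM/MEM
  cy6 -> i9+i10 (st;and) dual
  cy7 -> i11 (sub) RAW r0
  cy8 -> i12 (st) tail

PAIRS = 4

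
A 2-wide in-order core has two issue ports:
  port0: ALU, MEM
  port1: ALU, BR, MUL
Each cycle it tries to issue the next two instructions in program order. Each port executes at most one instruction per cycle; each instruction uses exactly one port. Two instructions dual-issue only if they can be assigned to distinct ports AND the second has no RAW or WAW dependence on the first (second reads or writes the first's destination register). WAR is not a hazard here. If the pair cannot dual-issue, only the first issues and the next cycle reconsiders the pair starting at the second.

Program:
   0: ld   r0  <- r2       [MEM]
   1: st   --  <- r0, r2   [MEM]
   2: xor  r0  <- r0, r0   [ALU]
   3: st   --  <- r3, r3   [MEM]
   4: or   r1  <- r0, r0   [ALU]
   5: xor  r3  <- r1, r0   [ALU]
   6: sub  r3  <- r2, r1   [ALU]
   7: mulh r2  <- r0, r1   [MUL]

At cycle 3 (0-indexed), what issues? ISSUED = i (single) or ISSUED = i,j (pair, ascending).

ISSUED = 5

#0 head=0: ld.MEM i0 no-port MEM/MEM
#1 head=1: st.MEM/xor.ALU i1,i2 dual
#2 head=3: st.MEM/or.ALU i3,i4 dual
#3 head=5: xor.ALU i5 WAW r3
#4 head=6: sub.ALU/mulh.MUL i6,i7 dual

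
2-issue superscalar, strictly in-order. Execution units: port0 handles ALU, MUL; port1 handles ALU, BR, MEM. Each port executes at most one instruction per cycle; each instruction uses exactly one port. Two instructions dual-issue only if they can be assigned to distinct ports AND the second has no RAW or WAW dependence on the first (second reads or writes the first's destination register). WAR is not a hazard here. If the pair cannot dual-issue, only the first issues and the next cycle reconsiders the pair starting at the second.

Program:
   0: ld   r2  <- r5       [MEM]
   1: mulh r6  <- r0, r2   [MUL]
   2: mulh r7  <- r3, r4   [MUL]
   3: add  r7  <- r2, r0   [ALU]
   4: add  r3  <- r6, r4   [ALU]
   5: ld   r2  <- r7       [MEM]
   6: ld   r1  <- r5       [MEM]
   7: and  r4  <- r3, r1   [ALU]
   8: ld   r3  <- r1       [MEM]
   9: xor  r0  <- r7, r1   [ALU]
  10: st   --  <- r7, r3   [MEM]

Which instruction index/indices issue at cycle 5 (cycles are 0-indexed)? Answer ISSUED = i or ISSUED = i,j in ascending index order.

c0: i0 ld  RAW r2
c1: i1 mulh  no-port MUL/MUL
c2: i2 mulh  WAW r7
c3: i3&i4 add;add  pair
c4: i5 ld  no-port MEM/MEM
c5: i6 ld  RAW r1
c6: i7&i8 and;ld  pair
c7: i9&i10 xor;st  pair

ISSUED = 6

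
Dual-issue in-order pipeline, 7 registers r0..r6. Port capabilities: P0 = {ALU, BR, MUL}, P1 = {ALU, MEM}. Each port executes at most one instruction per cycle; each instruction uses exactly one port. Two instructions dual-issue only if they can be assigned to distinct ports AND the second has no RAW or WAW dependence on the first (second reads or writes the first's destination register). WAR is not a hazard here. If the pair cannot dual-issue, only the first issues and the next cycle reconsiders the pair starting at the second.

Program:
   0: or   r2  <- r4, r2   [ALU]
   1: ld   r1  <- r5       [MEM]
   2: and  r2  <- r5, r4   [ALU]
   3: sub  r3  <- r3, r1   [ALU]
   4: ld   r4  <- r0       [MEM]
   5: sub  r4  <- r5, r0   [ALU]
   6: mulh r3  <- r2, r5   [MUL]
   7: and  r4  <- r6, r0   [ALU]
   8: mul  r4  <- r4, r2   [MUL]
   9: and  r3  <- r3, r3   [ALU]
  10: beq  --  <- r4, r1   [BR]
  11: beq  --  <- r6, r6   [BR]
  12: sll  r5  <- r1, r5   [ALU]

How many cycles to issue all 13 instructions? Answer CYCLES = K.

0. or.ALU;ld.MEM @i0,i1  | pair
1. and.ALU;sub.ALU @i2,i3  | pair
2. ld.MEM @i4  | WAW r4
3. sub.ALU;mulh.MUL @i5,i6  | pair
4. and.ALU @i7  | RAW+WAW r4
5. mul.MUL;and.ALU @i8,i9  | pair
6. beq.BR @i10  | no-port BR/BR
7. beq.BR;sll.ALU @i11,i12  | pair

CYCLES = 8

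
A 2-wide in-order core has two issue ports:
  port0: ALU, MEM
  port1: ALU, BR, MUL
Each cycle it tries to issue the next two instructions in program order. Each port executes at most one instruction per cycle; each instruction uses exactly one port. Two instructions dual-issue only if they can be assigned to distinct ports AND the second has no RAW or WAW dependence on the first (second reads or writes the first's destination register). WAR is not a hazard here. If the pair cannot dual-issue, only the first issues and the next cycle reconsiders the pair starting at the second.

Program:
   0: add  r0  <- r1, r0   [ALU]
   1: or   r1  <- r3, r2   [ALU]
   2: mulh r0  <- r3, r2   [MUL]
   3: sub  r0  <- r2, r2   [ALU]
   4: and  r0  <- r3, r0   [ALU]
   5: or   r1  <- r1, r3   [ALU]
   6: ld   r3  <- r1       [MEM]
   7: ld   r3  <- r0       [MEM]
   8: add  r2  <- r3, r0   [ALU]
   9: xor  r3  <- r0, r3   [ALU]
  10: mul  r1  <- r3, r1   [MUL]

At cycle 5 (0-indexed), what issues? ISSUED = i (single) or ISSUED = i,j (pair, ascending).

c0: i0&i1 add.ALU or.ALU  2-wide
c1: i2 mulh.MUL  WAW r0
c2: i3 sub.ALU  RAW+WAW r0
c3: i4&i5 and.ALU or.ALU  2-wide
c4: i6 ld.MEM  no-port MEM/MEM
c5: i7 ld.MEM  RAW r3
c6: i8&i9 add.ALU xor.ALU  2-wide
c7: i10 mul.MUL  tail

ISSUED = 7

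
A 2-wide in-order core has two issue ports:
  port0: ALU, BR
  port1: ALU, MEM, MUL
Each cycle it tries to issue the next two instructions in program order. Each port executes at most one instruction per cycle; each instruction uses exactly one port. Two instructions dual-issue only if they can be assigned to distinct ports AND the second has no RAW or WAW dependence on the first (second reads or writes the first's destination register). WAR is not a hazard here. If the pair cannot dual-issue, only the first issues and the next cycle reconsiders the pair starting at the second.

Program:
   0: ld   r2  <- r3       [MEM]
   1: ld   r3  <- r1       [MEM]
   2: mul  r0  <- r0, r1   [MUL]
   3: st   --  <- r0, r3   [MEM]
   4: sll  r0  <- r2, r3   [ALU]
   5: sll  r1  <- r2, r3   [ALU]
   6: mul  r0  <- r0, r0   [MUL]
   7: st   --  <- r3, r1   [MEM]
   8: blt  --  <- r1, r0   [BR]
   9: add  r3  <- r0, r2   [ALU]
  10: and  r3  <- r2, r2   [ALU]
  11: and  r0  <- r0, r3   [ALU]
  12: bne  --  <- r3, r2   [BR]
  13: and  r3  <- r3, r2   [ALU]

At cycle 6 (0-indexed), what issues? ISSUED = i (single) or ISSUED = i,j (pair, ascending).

ISSUED = 9

#0 head=0: ld i0 no-port MEM/MEM
#1 head=1: ld i1 no-port MEM/MUL
#2 head=2: mul i2 no-port MUL/MEM
#3 head=3: st sll i3,i4 pair
#4 head=5: sll mul i5,i6 pair
#5 head=7: st blt i7,i8 pair
#6 head=9: add i9 WAW r3
#7 head=10: and i10 RAW r3
#8 head=11: and bne i11,i12 pair
#9 head=13: and i13 tail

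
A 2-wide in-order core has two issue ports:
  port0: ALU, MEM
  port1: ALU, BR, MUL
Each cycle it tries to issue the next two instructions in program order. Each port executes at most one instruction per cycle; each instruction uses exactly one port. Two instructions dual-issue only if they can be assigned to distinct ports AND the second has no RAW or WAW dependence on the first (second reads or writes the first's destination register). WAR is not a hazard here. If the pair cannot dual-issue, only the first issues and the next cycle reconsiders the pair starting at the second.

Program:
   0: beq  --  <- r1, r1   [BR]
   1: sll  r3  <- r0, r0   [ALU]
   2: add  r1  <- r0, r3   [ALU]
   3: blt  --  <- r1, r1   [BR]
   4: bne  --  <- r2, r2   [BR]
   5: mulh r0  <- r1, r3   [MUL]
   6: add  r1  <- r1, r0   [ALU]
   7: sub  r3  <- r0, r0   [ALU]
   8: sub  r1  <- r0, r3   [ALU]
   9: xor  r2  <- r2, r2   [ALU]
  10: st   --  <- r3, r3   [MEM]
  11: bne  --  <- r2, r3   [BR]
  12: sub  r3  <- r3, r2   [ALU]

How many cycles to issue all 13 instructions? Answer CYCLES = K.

t=0 i0/i1:beq.BR+sll.ALU ; dual
t=1 i2:add.ALU ; RAW r1
t=2 i3:blt.BR ; no-port BR/BR
t=3 i4:bne.BR ; no-port BR/MUL
t=4 i5:mulh.MUL ; RAW r0
t=5 i6/i7:add.ALU+sub.ALU ; dual
t=6 i8/i9:sub.ALU+xor.ALU ; dual
t=7 i10/i11:st.MEM+bne.BR ; dual
t=8 i12:sub.ALU ; tail

CYCLES = 9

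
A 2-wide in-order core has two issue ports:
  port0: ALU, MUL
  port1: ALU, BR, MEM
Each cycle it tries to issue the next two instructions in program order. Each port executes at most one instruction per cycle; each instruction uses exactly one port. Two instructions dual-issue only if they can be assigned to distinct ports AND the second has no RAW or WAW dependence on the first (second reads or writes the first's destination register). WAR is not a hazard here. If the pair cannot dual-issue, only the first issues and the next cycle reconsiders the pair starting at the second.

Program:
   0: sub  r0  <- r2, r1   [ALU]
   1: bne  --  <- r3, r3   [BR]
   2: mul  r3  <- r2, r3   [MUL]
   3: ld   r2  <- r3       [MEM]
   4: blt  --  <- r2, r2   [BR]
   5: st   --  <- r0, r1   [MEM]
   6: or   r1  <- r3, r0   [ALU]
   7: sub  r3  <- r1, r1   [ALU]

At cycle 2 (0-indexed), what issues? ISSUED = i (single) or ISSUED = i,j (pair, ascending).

#0 head=0: sub.ALU bne.BR i0&i1 dual
#1 head=2: mul.MUL i2 RAW r3
#2 head=3: ld.MEM i3 no-port MEM/BR
#3 head=4: blt.BR i4 no-port BR/MEM
#4 head=5: st.MEM or.ALU i5&i6 dual
#5 head=7: sub.ALU i7 tail

ISSUED = 3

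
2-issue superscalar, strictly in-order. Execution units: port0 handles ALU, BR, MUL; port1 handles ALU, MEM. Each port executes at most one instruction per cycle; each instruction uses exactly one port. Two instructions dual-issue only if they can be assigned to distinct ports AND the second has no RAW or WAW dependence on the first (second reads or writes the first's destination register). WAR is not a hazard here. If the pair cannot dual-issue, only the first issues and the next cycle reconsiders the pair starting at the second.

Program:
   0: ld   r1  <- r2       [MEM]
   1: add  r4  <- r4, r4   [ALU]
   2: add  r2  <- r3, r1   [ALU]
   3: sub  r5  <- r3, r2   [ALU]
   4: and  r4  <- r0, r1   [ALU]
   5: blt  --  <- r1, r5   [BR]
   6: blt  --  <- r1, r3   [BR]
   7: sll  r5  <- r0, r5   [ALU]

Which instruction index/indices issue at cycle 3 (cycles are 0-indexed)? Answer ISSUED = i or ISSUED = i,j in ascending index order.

  cy0 -> i0+i1 (ld;add) dual
  cy1 -> i2 (add) RAW r2
  cy2 -> i3+i4 (sub;and) dual
  cy3 -> i5 (blt) no-port BR/BR
  cy4 -> i6+i7 (blt;sll) dual

ISSUED = 5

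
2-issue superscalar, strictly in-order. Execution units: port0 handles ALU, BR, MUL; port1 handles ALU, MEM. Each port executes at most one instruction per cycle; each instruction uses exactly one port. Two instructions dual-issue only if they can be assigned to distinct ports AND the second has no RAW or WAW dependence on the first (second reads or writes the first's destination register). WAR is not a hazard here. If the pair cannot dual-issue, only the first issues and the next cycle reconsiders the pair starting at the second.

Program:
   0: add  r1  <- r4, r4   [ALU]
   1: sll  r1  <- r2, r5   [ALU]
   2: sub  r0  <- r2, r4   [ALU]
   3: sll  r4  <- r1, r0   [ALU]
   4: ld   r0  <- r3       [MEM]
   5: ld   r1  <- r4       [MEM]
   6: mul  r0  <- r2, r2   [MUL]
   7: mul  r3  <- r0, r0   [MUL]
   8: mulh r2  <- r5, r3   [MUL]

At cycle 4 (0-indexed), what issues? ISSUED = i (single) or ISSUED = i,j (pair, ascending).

ISSUED = 7

#0 head=0: add i0 WAW r1
#1 head=1: sll sub i1/i2 2-wide
#2 head=3: sll ld i3/i4 2-wide
#3 head=5: ld mul i5/i6 2-wide
#4 head=7: mul i7 no-port MUL/MUL
#5 head=8: mulh i8 tail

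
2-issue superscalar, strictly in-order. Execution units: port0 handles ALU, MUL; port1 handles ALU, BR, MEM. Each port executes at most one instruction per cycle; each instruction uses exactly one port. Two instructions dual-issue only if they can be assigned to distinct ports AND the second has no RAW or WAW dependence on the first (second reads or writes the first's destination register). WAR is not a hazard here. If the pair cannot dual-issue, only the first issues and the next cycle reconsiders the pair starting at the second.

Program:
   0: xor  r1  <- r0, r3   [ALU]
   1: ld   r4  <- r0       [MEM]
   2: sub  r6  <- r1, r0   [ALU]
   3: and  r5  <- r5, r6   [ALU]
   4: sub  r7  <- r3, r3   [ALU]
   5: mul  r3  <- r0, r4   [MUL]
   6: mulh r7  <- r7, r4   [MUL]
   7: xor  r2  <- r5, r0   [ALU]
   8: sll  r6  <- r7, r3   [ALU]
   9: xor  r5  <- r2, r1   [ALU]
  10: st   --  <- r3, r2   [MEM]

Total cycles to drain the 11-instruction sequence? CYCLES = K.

#0 head=0: xor.ALU+ld.MEM i0/i1 dual
#1 head=2: sub.ALU i2 RAW r6
#2 head=3: and.ALU+sub.ALU i3/i4 dual
#3 head=5: mul.MUL i5 no-port MUL/MUL
#4 head=6: mulh.MUL+xor.ALU i6/i7 dual
#5 head=8: sll.ALU+xor.ALU i8/i9 dual
#6 head=10: st.MEM i10 tail

CYCLES = 7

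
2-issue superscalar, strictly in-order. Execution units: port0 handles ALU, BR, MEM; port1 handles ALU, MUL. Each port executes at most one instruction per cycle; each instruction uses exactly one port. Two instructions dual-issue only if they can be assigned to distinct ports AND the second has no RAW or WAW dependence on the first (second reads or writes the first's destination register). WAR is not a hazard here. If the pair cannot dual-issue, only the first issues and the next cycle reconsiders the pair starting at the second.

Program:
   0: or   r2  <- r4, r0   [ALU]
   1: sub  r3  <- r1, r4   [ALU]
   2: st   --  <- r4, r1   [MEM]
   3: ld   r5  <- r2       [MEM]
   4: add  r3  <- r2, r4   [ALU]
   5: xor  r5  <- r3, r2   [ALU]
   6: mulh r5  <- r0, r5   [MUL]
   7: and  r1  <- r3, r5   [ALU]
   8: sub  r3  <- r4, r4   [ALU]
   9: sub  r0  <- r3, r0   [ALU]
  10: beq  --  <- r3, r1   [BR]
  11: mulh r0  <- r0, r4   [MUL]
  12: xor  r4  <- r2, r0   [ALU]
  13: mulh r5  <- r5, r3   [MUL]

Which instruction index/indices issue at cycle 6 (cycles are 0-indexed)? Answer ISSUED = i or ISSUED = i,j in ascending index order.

  cy0 -> i0&i1 (or.ALU;sub.ALU) pair
  cy1 -> i2 (st.MEM) no-port MEM/MEM
  cy2 -> i3&i4 (ld.MEM;add.ALU) pair
  cy3 -> i5 (xor.ALU) RAW+WAW r5
  cy4 -> i6 (mulh.MUL) RAW r5
  cy5 -> i7&i8 (and.ALU;sub.ALU) pair
  cy6 -> i9&i10 (sub.ALU;beq.BR) pair
  cy7 -> i11 (mulh.MUL) RAW r0
  cy8 -> i12&i13 (xor.ALU;mulh.MUL) pair

ISSUED = 9,10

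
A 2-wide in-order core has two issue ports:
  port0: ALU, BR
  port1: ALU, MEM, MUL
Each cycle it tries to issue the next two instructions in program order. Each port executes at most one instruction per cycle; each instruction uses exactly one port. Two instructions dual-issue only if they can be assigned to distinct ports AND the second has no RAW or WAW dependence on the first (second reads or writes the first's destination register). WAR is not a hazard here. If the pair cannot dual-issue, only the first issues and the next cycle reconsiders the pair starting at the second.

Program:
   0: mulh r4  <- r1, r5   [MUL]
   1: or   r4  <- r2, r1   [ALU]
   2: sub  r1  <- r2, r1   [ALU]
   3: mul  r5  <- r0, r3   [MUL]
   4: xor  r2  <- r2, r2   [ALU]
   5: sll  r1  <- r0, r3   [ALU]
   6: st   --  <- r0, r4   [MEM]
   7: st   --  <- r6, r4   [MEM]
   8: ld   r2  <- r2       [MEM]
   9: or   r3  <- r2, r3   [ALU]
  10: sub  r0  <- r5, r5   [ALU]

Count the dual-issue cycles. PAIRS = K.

[0] i0  mulh  -- WAW r4
[1] i1+i2  or sub  -- 2-wide
[2] i3+i4  mul xor  -- 2-wide
[3] i5+i6  sll st  -- 2-wide
[4] i7  st  -- no-port MEM/MEM
[5] i8  ld  -- RAW r2
[6] i9+i10  or sub  -- 2-wide

PAIRS = 4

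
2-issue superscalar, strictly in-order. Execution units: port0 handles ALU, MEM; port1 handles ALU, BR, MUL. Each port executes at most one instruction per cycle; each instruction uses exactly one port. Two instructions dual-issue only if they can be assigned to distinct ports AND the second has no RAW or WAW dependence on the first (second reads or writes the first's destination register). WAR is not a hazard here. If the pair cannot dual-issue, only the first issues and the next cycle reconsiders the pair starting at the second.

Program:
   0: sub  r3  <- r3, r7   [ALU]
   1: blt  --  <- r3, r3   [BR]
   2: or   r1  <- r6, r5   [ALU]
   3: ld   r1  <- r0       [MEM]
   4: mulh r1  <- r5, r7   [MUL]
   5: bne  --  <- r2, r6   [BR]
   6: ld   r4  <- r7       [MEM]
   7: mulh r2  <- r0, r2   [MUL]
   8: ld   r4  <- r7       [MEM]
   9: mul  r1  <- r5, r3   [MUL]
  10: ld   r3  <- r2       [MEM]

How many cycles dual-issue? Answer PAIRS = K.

0. sub @i0  | RAW r3
1. blt or @i1,i2  | dual
2. ld @i3  | WAW r1
3. mulh @i4  | no-port MUL/BR
4. bne ld @i5,i6  | dual
5. mulh ld @i7,i8  | dual
6. mul ld @i9,i10  | dual

PAIRS = 4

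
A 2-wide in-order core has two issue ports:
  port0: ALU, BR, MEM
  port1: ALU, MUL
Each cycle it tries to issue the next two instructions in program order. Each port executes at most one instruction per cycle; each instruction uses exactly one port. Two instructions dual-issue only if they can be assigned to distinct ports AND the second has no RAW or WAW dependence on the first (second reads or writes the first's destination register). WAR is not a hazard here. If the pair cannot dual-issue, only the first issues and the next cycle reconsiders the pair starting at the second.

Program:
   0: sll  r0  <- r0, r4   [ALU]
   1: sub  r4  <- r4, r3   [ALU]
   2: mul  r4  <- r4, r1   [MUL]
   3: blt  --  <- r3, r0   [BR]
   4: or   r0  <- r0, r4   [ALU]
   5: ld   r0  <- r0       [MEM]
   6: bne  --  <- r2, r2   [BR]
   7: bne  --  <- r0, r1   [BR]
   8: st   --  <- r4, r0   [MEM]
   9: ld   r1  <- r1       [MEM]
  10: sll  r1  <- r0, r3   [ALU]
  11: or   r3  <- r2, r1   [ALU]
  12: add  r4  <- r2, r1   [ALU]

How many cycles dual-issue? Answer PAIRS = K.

c0: i0+i1 sll.ALU;sub.ALU  2-wide
c1: i2+i3 mul.MUL;blt.BR  2-wide
c2: i4 or.ALU  RAW+WAW r0
c3: i5 ld.MEM  no-port MEM/BR
c4: i6 bne.BR  no-port BR/BR
c5: i7 bne.BR  no-port BR/MEM
c6: i8 st.MEM  no-port MEM/MEM
c7: i9 ld.MEM  WAW r1
c8: i10 sll.ALU  RAW r1
c9: i11+i12 or.ALU;add.ALU  2-wide

PAIRS = 3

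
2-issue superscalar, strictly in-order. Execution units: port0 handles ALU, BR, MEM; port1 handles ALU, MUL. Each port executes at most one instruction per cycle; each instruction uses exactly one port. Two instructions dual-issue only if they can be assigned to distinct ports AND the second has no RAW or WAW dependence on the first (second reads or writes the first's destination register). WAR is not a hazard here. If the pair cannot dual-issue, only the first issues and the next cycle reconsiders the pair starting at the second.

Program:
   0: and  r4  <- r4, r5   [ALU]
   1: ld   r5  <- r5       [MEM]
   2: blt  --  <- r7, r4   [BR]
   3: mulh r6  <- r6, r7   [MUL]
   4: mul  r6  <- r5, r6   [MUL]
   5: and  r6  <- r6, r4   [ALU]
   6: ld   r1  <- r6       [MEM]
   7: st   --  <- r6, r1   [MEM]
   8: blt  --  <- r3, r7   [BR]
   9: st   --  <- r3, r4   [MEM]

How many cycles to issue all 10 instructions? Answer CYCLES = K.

#0 head=0: and.ALU ld.MEM i0,i1 2-wide
#1 head=2: blt.BR mulh.MUL i2,i3 2-wide
#2 head=4: mul.MUL i4 RAW+WAW r6
#3 head=5: and.ALU i5 RAW r6
#4 head=6: ld.MEM i6 no-port MEM/MEM
#5 head=7: st.MEM i7 no-port MEM/BR
#6 head=8: blt.BR i8 no-port BR/MEM
#7 head=9: st.MEM i9 tail

CYCLES = 8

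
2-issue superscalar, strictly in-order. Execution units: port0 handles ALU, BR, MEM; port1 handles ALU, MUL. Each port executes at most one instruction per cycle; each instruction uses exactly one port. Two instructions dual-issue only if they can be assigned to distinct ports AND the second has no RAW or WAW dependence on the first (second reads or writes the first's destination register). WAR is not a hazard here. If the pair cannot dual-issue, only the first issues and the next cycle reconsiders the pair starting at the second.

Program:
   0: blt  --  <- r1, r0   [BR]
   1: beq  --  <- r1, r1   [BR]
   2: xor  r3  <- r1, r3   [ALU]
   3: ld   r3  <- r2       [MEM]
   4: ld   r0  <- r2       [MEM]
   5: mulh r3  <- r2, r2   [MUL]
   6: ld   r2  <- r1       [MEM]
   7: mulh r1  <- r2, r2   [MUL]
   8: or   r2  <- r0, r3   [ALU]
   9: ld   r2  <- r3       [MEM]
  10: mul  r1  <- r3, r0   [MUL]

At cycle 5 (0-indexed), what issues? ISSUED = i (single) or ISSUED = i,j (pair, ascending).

c0: i0 blt.BR  no-port BR/BR
c1: i1/i2 beq.BR+xor.ALU  dual
c2: i3 ld.MEM  no-port MEM/MEM
c3: i4/i5 ld.MEM+mulh.MUL  dual
c4: i6 ld.MEM  RAW r2
c5: i7/i8 mulh.MUL+or.ALU  dual
c6: i9/i10 ld.MEM+mul.MUL  dual

ISSUED = 7,8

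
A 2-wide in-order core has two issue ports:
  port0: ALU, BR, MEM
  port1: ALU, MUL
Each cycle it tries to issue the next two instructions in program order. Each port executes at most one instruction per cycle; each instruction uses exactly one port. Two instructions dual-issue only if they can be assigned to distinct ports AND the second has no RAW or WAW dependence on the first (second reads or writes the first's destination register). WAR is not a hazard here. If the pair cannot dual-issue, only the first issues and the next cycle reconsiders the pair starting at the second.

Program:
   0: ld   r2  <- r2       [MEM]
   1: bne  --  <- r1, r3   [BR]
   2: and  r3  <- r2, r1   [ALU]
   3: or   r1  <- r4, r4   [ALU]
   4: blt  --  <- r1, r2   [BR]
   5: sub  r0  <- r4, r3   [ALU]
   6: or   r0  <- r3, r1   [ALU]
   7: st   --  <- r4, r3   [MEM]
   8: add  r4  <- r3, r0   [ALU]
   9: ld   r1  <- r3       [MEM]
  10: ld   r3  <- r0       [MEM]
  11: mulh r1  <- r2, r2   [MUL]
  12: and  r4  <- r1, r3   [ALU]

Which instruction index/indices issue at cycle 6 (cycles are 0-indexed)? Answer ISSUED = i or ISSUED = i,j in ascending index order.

ISSUED = 10,11

[0] i0  ld  -- no-port MEM/BR
[1] i1/i2  bne+and  -- pair
[2] i3  or  -- RAW r1
[3] i4/i5  blt+sub  -- pair
[4] i6/i7  or+st  -- pair
[5] i8/i9  add+ld  -- pair
[6] i10/i11  ld+mulh  -- pair
[7] i12  and  -- tail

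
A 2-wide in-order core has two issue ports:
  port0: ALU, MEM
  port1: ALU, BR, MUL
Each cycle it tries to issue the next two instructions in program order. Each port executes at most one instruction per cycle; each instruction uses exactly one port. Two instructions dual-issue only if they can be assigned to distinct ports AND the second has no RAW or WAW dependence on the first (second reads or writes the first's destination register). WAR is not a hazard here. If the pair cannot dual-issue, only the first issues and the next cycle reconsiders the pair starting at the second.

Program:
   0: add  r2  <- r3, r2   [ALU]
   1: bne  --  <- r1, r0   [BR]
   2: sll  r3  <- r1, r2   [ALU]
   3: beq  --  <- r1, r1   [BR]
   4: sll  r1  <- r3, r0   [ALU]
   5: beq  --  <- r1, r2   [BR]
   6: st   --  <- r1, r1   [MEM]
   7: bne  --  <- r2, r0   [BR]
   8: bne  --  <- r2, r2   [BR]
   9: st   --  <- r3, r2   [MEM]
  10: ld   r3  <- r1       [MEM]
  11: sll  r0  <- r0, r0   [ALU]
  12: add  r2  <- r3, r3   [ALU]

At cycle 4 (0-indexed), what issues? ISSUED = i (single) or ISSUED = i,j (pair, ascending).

[0] i0+i1  add+bne  -- pair
[1] i2+i3  sll+beq  -- pair
[2] i4  sll  -- RAW r1
[3] i5+i6  beq+st  -- pair
[4] i7  bne  -- no-port BR/BR
[5] i8+i9  bne+st  -- pair
[6] i10+i11  ld+sll  -- pair
[7] i12  add  -- tail

ISSUED = 7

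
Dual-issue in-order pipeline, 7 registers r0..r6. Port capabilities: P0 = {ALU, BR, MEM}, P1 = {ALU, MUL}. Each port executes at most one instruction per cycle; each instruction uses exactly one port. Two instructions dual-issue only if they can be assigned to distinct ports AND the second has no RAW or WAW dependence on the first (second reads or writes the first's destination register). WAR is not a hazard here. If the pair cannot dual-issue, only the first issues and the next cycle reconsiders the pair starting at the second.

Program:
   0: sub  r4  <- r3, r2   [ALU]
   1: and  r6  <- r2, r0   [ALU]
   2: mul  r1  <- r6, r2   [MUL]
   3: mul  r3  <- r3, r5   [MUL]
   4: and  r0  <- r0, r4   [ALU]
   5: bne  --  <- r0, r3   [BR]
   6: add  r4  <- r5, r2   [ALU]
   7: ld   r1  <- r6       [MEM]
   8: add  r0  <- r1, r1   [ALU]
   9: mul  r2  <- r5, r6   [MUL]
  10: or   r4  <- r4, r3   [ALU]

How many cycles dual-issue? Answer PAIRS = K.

PAIRS = 4

#0 head=0: sub+and i0+i1 pair
#1 head=2: mul i2 no-port MUL/MUL
#2 head=3: mul+and i3+i4 pair
#3 head=5: bne+add i5+i6 pair
#4 head=7: ld i7 RAW r1
#5 head=8: add+mul i8+i9 pair
#6 head=10: or i10 tail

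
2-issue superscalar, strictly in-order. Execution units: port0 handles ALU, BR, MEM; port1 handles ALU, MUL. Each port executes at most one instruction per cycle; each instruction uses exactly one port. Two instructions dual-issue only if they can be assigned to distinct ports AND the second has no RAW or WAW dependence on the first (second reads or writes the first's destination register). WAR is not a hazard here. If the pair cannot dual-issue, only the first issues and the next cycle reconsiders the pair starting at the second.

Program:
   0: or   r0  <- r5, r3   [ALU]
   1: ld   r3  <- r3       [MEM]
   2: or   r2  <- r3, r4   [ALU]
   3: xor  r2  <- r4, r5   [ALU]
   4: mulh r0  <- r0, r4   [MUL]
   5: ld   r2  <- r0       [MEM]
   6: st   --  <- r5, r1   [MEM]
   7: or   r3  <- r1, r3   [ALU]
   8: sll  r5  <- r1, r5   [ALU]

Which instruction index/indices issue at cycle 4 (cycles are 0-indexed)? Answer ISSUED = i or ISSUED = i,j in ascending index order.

ISSUED = 6,7

  cy0 -> i0&i1 (or;ld) dual
  cy1 -> i2 (or) WAW r2
  cy2 -> i3&i4 (xor;mulh) dual
  cy3 -> i5 (ld) no-port MEM/MEM
  cy4 -> i6&i7 (st;or) dual
  cy5 -> i8 (sll) tail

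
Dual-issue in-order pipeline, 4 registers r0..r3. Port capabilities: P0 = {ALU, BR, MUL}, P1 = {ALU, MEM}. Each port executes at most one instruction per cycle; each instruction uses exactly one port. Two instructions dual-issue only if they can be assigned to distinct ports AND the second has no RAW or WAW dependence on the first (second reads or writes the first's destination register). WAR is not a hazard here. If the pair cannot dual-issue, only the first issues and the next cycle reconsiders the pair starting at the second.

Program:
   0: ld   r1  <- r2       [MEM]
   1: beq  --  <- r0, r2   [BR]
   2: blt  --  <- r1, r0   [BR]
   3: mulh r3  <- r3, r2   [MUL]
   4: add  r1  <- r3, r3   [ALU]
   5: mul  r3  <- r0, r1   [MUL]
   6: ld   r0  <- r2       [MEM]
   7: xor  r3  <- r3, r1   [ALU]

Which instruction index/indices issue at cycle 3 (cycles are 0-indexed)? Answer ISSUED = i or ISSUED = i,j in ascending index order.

ISSUED = 4

  cy0 -> i0/i1 (ld+beq) 2-wide
  cy1 -> i2 (blt) no-port BR/MUL
  cy2 -> i3 (mulh) RAW r3
  cy3 -> i4 (add) RAW r1
  cy4 -> i5/i6 (mul+ld) 2-wide
  cy5 -> i7 (xor) tail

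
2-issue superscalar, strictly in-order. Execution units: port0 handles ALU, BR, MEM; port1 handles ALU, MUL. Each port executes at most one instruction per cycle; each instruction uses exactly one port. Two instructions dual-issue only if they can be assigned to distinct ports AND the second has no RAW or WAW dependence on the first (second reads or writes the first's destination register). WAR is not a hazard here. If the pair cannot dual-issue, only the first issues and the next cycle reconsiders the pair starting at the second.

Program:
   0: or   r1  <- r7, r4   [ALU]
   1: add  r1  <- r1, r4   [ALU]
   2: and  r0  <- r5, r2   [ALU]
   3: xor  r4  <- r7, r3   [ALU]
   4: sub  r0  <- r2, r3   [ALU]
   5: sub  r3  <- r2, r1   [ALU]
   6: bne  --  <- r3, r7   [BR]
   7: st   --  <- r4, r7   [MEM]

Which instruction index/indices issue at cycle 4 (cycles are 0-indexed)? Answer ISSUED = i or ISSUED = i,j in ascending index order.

#0 head=0: or i0 RAW+WAW r1
#1 head=1: add/and i1,i2 dual
#2 head=3: xor/sub i3,i4 dual
#3 head=5: sub i5 RAW r3
#4 head=6: bne i6 no-port BR/MEM
#5 head=7: st i7 tail

ISSUED = 6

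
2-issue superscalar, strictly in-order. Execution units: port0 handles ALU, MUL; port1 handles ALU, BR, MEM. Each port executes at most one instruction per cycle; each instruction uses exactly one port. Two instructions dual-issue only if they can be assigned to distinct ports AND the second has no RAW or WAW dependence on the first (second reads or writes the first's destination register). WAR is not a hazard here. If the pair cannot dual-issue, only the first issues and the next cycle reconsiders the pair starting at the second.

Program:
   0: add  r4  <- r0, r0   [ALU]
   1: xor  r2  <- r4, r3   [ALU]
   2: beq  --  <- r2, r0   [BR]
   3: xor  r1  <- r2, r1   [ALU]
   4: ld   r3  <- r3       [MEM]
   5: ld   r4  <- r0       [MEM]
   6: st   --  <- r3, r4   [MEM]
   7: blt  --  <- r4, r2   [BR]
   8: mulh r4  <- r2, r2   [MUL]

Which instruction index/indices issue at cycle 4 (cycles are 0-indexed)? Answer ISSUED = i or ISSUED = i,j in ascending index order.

  cy0 -> i0 (add) RAW r4
  cy1 -> i1 (xor) RAW r2
  cy2 -> i2&i3 (beq/xor) dual
  cy3 -> i4 (ld) no-port MEM/MEM
  cy4 -> i5 (ld) no-port MEM/MEM
  cy5 -> i6 (st) no-port MEM/BR
  cy6 -> i7&i8 (blt/mulh) dual

ISSUED = 5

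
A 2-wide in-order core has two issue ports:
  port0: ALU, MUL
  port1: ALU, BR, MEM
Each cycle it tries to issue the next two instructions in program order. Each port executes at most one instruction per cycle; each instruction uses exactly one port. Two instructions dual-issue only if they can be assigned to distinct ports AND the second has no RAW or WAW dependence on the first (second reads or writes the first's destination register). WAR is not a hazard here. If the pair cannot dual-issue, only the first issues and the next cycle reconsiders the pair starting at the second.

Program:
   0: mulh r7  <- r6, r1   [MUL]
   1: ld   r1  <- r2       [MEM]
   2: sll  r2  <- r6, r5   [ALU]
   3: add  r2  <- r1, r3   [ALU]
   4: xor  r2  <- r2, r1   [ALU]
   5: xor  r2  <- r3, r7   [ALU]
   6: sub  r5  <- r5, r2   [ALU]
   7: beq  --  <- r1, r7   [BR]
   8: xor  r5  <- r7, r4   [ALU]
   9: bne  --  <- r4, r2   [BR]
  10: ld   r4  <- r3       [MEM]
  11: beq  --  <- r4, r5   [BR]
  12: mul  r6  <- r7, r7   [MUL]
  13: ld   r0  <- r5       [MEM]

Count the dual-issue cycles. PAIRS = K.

PAIRS = 4

[0] i0&i1  mulh.MUL/ld.MEM  -- 2-wide
[1] i2  sll.ALU  -- WAW r2
[2] i3  add.ALU  -- RAW+WAW r2
[3] i4  xor.ALU  -- WAW r2
[4] i5  xor.ALU  -- RAW r2
[5] i6&i7  sub.ALU/beq.BR  -- 2-wide
[6] i8&i9  xor.ALU/bne.BR  -- 2-wide
[7] i10  ld.MEM  -- no-port MEM/BR
[8] i11&i12  beq.BR/mul.MUL  -- 2-wide
[9] i13  ld.MEM  -- tail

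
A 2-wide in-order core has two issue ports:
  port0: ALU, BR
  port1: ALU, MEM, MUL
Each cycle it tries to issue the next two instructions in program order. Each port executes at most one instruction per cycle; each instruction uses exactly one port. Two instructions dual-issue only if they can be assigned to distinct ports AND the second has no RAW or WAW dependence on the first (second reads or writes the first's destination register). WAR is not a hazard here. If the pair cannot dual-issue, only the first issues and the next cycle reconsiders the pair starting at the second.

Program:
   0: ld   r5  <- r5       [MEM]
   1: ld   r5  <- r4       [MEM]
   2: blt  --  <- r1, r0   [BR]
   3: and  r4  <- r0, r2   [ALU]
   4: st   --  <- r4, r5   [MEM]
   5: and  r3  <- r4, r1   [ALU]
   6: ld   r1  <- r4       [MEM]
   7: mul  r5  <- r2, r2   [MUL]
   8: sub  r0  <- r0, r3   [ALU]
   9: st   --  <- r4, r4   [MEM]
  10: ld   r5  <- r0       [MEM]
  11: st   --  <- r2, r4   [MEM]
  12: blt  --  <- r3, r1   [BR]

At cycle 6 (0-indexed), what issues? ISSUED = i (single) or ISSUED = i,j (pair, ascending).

#0 head=0: ld i0 no-port MEM/MEM
#1 head=1: ld blt i1,i2 2-wide
#2 head=3: and i3 RAW r4
#3 head=4: st and i4,i5 2-wide
#4 head=6: ld i6 no-port MEM/MUL
#5 head=7: mul sub i7,i8 2-wide
#6 head=9: st i9 no-port MEM/MEM
#7 head=10: ld i10 no-port MEM/MEM
#8 head=11: st blt i11,i12 2-wide

ISSUED = 9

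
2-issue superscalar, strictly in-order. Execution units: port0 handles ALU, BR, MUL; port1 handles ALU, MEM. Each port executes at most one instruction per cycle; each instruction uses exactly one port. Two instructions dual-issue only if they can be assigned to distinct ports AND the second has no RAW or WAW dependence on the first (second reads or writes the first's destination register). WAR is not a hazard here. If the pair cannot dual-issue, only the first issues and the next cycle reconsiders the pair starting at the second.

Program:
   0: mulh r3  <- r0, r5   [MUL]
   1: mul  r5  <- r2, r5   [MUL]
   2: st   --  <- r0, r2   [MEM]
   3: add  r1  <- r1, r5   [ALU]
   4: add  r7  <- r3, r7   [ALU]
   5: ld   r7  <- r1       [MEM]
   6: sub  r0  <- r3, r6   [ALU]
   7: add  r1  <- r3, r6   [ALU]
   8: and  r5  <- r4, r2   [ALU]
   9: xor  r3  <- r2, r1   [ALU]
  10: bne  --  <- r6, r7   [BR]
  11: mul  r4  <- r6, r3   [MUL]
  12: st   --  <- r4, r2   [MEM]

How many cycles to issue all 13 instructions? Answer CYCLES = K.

CYCLES = 8

#0 head=0: mulh i0 no-port MUL/MUL
#1 head=1: mul st i1&i2 2-wide
#2 head=3: add add i3&i4 2-wide
#3 head=5: ld sub i5&i6 2-wide
#4 head=7: add and i7&i8 2-wide
#5 head=9: xor bne i9&i10 2-wide
#6 head=11: mul i11 RAW r4
#7 head=12: st i12 tail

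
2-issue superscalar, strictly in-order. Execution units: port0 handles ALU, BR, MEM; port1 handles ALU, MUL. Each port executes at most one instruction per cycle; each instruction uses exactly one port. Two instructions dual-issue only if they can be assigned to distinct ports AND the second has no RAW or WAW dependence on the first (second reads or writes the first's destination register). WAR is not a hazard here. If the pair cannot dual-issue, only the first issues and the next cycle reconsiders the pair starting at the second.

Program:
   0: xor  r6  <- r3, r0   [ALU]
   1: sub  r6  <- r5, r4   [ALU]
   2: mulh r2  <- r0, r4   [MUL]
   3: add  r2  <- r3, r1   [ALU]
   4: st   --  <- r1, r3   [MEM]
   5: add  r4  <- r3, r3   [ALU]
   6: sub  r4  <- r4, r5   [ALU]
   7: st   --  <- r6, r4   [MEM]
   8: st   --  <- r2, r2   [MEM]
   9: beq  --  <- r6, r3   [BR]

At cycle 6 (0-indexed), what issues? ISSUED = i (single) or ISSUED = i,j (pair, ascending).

ISSUED = 8

0. xor @i0  | WAW r6
1. sub+mulh @i1+i2  | 2-wide
2. add+st @i3+i4  | 2-wide
3. add @i5  | RAW+WAW r4
4. sub @i6  | RAW r4
5. st @i7  | no-port MEM/MEM
6. st @i8  | no-port MEM/BR
7. beq @i9  | tail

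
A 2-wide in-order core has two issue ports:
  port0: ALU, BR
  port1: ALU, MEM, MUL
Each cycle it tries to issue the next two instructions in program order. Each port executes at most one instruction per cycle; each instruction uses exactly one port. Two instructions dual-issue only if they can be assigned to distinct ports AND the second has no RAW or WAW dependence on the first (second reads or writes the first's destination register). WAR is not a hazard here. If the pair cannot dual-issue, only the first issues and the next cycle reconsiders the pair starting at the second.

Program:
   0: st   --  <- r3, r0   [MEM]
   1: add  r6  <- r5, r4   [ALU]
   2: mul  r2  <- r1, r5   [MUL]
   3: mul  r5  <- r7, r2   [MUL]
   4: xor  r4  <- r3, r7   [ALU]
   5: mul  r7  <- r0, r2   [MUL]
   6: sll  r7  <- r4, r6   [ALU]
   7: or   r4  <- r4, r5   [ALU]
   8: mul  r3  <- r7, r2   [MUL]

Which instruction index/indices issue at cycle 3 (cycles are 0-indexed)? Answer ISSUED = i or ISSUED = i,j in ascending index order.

t=0 i0/i1:st.MEM add.ALU ; 2-wide
t=1 i2:mul.MUL ; no-port MUL/MUL
t=2 i3/i4:mul.MUL xor.ALU ; 2-wide
t=3 i5:mul.MUL ; WAW r7
t=4 i6/i7:sll.ALU or.ALU ; 2-wide
t=5 i8:mul.MUL ; tail

ISSUED = 5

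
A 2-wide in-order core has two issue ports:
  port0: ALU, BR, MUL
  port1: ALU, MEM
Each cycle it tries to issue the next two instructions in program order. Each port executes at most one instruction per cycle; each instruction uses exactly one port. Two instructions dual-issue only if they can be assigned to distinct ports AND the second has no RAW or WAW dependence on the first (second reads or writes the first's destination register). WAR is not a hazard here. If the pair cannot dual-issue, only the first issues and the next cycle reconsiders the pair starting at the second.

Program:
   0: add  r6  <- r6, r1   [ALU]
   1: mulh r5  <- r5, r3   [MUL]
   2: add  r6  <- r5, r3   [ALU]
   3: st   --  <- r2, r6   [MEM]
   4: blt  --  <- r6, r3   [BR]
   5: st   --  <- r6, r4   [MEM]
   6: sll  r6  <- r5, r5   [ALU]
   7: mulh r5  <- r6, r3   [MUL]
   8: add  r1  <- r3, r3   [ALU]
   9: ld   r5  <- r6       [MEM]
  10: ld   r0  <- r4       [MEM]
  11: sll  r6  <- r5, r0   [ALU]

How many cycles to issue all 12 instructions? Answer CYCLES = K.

t=0 i0,i1:add.ALU;mulh.MUL ; 2-wide
t=1 i2:add.ALU ; RAW r6
t=2 i3,i4:st.MEM;blt.BR ; 2-wide
t=3 i5,i6:st.MEM;sll.ALU ; 2-wide
t=4 i7,i8:mulh.MUL;add.ALU ; 2-wide
t=5 i9:ld.MEM ; no-port MEM/MEM
t=6 i10:ld.MEM ; RAW r0
t=7 i11:sll.ALU ; tail

CYCLES = 8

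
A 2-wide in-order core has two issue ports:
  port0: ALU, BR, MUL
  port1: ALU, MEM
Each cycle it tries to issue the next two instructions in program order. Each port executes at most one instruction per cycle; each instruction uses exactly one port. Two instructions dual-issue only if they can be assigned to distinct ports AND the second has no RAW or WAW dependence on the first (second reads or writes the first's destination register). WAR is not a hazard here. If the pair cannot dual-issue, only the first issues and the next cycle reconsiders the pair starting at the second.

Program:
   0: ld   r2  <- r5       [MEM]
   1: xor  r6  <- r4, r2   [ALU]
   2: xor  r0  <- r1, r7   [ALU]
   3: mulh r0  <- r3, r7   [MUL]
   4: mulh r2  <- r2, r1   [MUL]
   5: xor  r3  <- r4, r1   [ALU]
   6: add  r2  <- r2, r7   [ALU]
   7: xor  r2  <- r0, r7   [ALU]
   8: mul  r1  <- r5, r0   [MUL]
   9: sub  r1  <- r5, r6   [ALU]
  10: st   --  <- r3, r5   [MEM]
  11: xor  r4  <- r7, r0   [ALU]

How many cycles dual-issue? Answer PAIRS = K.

#0 head=0: ld.MEM i0 RAW r2
#1 head=1: xor.ALU xor.ALU i1/i2 dual
#2 head=3: mulh.MUL i3 no-port MUL/MUL
#3 head=4: mulh.MUL xor.ALU i4/i5 dual
#4 head=6: add.ALU i6 WAW r2
#5 head=7: xor.ALU mul.MUL i7/i8 dual
#6 head=9: sub.ALU st.MEM i9/i10 dual
#7 head=11: xor.ALU i11 tail

PAIRS = 4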